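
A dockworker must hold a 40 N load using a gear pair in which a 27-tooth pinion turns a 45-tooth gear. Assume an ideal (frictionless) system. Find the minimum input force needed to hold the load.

Gear pair MA = 45/27 = 1.6667.
Effort = load / MA = 40 / 1.6667 = 24 N.

24 N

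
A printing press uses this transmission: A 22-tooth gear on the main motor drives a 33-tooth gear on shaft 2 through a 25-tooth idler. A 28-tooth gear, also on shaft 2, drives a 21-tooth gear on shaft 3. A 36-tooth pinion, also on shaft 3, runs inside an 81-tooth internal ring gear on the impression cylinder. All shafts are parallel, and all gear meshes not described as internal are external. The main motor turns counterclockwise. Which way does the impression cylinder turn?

the main motor → shaft 2: driver → idler → driven is 2 external meshes, 2 reversals → CCW.
shaft 2 → shaft 3: external mesh, 1 reversal → CW.
shaft 3 → the impression cylinder: internal mesh, same direction → CW.
3 reversals in total — an odd number — so the impression cylinder turns opposite to the main motor.

clockwise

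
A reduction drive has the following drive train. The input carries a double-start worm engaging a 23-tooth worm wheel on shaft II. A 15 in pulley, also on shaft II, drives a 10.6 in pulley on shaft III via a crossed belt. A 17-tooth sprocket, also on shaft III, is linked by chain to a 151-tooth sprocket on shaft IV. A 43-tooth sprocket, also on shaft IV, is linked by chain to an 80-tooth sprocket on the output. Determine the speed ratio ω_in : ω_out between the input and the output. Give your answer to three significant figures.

134

Each stage contributes driven/driver: worm 23/2 = 11.5, belt 10.6/15 = 0.70667, chain 151/17 = 8.8824, chain 80/43 = 1.8605.
Overall: 11.5 × 0.70667 × 8.8824 × 1.8605 = 134.3.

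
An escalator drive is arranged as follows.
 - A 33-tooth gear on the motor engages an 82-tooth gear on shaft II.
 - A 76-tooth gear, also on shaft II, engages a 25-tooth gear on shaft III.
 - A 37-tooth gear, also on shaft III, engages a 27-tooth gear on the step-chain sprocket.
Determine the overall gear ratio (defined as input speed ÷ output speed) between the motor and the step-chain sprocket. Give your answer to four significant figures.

0.5965

Each stage contributes driven/driver: gear mesh 82/33 = 2.4848, gear mesh 25/76 = 0.32895, gear mesh 27/37 = 0.72973.
Overall: 2.4848 × 0.32895 × 0.72973 = 0.59647.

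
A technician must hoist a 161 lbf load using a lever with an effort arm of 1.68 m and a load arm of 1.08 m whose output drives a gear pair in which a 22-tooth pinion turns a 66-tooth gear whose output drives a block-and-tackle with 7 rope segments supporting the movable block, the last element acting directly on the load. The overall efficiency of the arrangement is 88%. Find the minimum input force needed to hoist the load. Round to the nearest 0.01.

Lever MA = effort arm / load arm = 1.68/1.08 = 1.5556.
Gear pair MA = 66/22 = 3.
Block-and-tackle MA = number of supporting rope parts = 7.
Combined ideal MA = 1.5556 × 3 × 7 = 32.667.
Actual MA = 32.667 × 0.88 = 28.747.
Effort = load / actual MA = 161 / 28.747 = 5.6006 lbf.

5.60 lbf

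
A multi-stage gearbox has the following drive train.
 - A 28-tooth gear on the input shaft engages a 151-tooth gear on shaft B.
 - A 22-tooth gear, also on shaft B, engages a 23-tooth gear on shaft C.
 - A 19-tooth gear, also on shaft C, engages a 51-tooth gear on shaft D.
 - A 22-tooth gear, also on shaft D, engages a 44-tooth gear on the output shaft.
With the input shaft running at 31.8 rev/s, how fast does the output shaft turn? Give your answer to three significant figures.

Gear mesh: ratio = 151/28 = 5.3929, so shaft B turns at 31.8 / 5.3929 = 5.8967 rev/s.
Gear mesh: ratio = 23/22 = 1.0455, so shaft C turns at 5.8967 / 1.0455 = 5.6403 rev/s.
Gear mesh: ratio = 51/19 = 2.6842, so shaft D turns at 5.6403 / 2.6842 = 2.1013 rev/s.
Gear mesh: ratio = 44/22 = 2, so the output shaft turns at 2.1013 / 2 = 1.0506 rev/s.

1.05 rev/s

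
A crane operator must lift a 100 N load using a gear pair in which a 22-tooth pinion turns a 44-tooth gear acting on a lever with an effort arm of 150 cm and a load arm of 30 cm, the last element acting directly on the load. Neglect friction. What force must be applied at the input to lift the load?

10 N

Gear pair MA = 44/22 = 2.
Lever MA = effort arm / load arm = 150/30 = 5.
Combined ideal MA = 2 × 5 = 10.
Effort = load / MA = 100 / 10 = 10 N.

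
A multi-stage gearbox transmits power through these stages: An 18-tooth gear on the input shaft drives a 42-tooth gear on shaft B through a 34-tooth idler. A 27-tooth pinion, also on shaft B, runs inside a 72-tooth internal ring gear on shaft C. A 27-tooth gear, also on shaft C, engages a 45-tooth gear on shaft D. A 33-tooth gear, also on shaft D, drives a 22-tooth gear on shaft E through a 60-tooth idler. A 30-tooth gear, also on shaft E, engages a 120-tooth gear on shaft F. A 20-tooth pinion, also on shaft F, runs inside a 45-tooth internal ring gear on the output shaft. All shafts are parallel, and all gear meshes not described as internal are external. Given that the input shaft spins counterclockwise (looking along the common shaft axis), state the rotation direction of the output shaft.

the input shaft → shaft B: driver → idler → driven is 2 external meshes, 2 reversals → CCW.
shaft B → shaft C: internal mesh, same direction → CCW.
shaft C → shaft D: external mesh, 1 reversal → CW.
shaft D → shaft E: driver → idler → driven is 2 external meshes, 2 reversals → CW.
shaft E → shaft F: external mesh, 1 reversal → CCW.
shaft F → the output shaft: internal mesh, same direction → CCW.
6 reversals in total — an even number — so the output shaft turns the same way as the input shaft.

counterclockwise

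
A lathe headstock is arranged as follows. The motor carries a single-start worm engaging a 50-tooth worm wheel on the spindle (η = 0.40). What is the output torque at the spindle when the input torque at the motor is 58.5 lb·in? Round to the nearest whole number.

worm 50/1 = 50 → τ = 58.5·50·0.40 = 1170 lb·in

1170 lb·in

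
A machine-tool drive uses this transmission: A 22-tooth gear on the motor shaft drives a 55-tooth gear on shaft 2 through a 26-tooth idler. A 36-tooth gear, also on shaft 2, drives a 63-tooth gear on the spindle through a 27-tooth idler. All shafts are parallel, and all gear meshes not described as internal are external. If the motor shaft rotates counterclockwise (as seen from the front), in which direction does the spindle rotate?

counterclockwise

the motor shaft → shaft 2: driver → idler → driven is 2 external meshes, 2 reversals → CCW.
shaft 2 → the spindle: driver → idler → driven is 2 external meshes, 2 reversals → CCW.
4 reversals in total — an even number — so the spindle turns the same way as the motor shaft.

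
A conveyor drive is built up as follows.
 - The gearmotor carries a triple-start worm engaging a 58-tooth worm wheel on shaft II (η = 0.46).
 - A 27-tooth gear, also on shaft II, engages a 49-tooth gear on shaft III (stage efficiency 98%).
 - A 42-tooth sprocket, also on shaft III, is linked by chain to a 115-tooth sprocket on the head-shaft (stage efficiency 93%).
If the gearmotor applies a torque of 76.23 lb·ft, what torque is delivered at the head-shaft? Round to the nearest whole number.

3070 lb·ft

After the worm (58/3): 76.23 × 19.333 × 0.46 = 677.94 lb·ft
After the gear mesh (49/27): 677.94 × 1.8148 × 0.98 = 1205.7 lb·ft
After the chain (115/42): 1205.7 × 2.7381 × 0.93 = 3070.3 lb·ft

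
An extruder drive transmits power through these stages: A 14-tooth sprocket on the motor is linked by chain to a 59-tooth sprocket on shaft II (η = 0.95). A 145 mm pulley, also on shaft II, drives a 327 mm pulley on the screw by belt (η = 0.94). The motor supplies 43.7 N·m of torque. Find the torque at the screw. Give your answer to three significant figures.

371 N·m

Chain: ratio = 59/14 = 4.2143; torque at shaft II = 43.7 × 4.2143 × 0.95 = 174.96 N·m.
Belt: ratio = 327/145 = 2.2552; torque at the screw = 174.96 × 2.2552 × 0.94 = 370.88 N·m.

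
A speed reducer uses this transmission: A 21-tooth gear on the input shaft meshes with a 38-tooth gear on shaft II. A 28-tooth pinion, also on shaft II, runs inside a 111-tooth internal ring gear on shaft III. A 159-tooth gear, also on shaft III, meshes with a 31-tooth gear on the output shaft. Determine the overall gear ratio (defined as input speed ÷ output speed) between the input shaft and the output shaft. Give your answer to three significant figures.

Each stage contributes driven/driver: gear mesh 38/21 = 1.8095, internal gear 111/28 = 3.9643, gear mesh 31/159 = 0.19497.
Overall: 1.8095 × 3.9643 × 0.19497 = 1.3986.

1.40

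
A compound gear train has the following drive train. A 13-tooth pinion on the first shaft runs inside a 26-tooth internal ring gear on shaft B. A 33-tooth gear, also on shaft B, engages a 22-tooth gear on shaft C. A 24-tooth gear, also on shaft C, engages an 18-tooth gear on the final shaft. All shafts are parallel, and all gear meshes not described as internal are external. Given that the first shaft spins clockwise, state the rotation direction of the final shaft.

the first shaft → shaft B: internal mesh, same direction → CW.
shaft B → shaft C: external mesh, 1 reversal → CCW.
shaft C → the final shaft: external mesh, 1 reversal → CW.
2 reversals in total — an even number — so the final shaft turns the same way as the first shaft.

clockwise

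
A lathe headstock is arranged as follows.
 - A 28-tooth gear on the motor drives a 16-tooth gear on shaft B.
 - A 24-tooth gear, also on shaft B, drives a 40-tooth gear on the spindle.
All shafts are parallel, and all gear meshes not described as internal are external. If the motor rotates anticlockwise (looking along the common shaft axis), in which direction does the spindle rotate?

anticlockwise

the motor → shaft B: external mesh, 1 reversal → CW.
shaft B → the spindle: external mesh, 1 reversal → CCW.
2 reversals in total — an even number — so the spindle turns the same way as the motor.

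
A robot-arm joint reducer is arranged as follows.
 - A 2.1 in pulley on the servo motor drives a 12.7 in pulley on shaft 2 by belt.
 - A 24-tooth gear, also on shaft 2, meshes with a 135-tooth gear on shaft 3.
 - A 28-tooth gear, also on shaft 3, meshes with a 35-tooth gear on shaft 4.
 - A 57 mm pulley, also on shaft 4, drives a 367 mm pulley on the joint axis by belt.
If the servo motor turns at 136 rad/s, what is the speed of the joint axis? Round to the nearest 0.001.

Belt: ratio = 12.7/2.1 = 6.0476, so shaft 2 turns at 136 / 6.0476 = 22.488 rad/s.
Gear mesh: ratio = 135/24 = 5.625, so shaft 3 turns at 22.488 / 5.625 = 3.9979 rad/s.
Gear mesh: ratio = 35/28 = 1.25, so shaft 4 turns at 3.9979 / 1.25 = 3.1983 rad/s.
Belt: ratio = 367/57 = 6.4386, so the joint axis turns at 3.1983 / 6.4386 = 0.49674 rad/s.

0.497 rad/s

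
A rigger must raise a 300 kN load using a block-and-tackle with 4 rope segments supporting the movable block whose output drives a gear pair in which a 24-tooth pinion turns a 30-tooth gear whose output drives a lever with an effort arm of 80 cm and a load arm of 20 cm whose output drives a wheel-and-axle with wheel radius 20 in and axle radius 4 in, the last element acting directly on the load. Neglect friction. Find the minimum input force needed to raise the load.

3 kN

Block-and-tackle MA = number of supporting rope parts = 4.
Gear pair MA = 30/24 = 1.25.
Lever MA = effort arm / load arm = 80/20 = 4.
Wheel-and-axle MA = R/r = 20/4 = 5.
Combined ideal MA = 4 × 1.25 × 4 × 5 = 100.
Effort = load / MA = 300 / 100 = 3 kN.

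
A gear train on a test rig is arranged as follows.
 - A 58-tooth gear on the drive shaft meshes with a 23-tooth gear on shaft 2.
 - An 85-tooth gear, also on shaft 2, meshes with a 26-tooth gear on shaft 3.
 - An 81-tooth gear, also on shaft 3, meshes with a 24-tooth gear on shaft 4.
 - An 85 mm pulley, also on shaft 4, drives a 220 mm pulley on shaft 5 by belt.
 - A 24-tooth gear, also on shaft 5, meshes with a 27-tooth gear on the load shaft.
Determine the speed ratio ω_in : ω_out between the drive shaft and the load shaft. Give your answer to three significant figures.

Each stage contributes driven/driver: gear mesh 23/58 = 0.39655, gear mesh 26/85 = 0.30588, gear mesh 24/81 = 0.2963, belt 220/85 = 2.5882, gear mesh 27/24 = 1.125.
Overall: 0.39655 × 0.30588 × 0.2963 × 2.5882 × 1.125 = 0.10465.

0.105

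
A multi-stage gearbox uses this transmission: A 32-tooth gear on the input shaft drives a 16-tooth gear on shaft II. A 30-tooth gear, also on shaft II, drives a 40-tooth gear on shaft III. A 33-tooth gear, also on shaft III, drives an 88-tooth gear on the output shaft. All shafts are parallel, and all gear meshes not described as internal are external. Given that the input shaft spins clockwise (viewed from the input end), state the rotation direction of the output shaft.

anticlockwise

the input shaft → shaft II: external mesh, 1 reversal → CCW.
shaft II → shaft III: external mesh, 1 reversal → CW.
shaft III → the output shaft: external mesh, 1 reversal → CCW.
3 reversals in total — an odd number — so the output shaft turns opposite to the input shaft.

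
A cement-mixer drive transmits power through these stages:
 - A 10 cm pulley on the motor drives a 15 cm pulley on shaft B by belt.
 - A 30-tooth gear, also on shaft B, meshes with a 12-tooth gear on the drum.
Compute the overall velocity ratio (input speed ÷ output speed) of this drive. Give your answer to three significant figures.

Each stage contributes driven/driver: belt 15/10 = 1.5, gear mesh 12/30 = 0.4.
Overall: 1.5 × 0.4 = 0.6.

0.600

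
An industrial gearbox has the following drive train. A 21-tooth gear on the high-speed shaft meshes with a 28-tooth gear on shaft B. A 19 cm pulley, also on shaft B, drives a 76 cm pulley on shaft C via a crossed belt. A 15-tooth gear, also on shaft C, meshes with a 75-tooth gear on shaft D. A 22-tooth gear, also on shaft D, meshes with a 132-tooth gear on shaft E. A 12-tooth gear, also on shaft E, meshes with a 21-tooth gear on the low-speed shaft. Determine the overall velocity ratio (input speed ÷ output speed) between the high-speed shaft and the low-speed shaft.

280

Each stage contributes driven/driver: gear mesh 28/21 = 1.3333, belt 76/19 = 4, gear mesh 75/15 = 5, gear mesh 132/22 = 6, gear mesh 21/12 = 1.75.
Overall: 1.3333 × 4 × 5 × 6 × 1.75 = 280.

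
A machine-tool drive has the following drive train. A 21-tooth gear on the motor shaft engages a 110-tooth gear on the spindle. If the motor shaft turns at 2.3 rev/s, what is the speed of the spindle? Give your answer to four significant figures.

0.4391 rev/s

gear mesh 110/21 = 5.2381 → 2.3/5.2381 = 0.43909 rev/s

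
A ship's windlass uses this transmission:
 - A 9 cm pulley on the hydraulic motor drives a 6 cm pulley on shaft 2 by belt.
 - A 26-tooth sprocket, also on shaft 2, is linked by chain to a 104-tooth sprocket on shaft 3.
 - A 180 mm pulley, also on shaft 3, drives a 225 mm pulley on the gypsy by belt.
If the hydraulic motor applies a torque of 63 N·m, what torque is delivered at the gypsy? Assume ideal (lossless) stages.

belt 6/9 = 0.66667 → τ = 63·0.66667 = 42 N·m
chain 104/26 = 4 → τ = 42·4 = 168 N·m
belt 225/180 = 1.25 → τ = 168·1.25 = 210 N·m

210 N·m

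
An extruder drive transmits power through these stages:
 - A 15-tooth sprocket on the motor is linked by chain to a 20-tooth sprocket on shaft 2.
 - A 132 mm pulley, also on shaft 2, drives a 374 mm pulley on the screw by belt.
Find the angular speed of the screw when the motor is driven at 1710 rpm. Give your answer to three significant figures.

chain 20/15 = 1.3333 → 1710/1.3333 = 1282.5 rpm
belt 374/132 = 2.8333 → 1282.5/2.8333 = 452.65 rpm

453 rpm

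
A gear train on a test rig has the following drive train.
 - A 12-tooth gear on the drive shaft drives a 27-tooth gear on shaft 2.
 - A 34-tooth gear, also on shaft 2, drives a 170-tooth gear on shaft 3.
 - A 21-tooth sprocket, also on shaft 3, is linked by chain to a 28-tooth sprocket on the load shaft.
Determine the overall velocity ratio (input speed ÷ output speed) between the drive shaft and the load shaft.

15

Each stage contributes driven/driver: gear mesh 27/12 = 2.25, gear mesh 170/34 = 5, chain 28/21 = 1.3333.
Overall: 2.25 × 5 × 1.3333 = 15.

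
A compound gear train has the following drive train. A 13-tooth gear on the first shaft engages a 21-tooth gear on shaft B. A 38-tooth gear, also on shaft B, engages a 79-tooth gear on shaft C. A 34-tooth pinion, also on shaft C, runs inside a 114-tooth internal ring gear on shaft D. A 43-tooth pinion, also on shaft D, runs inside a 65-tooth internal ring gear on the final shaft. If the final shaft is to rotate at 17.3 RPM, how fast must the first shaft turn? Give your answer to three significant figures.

294 RPM

Overall ratio R = 1.6154 × 2.0789 × 3.3529 × 1.5116 = 17.021.
Required input speed = output speed × R = 17.3 × 17.021 = 294.47 RPM.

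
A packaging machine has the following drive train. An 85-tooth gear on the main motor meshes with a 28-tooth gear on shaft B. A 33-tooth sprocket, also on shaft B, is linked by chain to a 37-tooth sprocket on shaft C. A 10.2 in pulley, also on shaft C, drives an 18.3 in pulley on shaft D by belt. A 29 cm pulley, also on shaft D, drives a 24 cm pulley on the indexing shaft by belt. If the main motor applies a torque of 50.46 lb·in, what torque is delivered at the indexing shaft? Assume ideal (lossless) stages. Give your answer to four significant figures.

After the gear mesh (28/85): 50.46 × 0.32941 = 16.622 lb·in
After the chain (37/33): 16.622 × 1.1212 = 18.637 lb·in
After the belt (18.3/10.2): 18.637 × 1.7941 = 33.437 lb·in
After the belt (24/29): 33.437 × 0.82759 = 27.672 lb·in

27.67 lb·in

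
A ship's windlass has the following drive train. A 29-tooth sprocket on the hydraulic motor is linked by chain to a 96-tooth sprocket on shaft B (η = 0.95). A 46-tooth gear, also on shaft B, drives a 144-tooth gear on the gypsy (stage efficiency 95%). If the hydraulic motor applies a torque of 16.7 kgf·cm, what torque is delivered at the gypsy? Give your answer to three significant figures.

After the chain (96/29): 16.7 × 3.3103 × 0.95 = 52.519 kgf·cm
After the gear mesh (144/46): 52.519 × 3.1304 × 0.95 = 156.19 kgf·cm

156 kgf·cm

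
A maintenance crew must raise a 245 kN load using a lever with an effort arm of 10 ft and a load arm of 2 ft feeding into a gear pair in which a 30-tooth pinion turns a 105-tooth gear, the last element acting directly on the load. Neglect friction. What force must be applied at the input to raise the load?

14 kN

Lever MA = effort arm / load arm = 10/2 = 5.
Gear pair MA = 105/30 = 3.5.
Combined ideal MA = 5 × 3.5 = 17.5.
Effort = load / MA = 245 / 17.5 = 14 kN.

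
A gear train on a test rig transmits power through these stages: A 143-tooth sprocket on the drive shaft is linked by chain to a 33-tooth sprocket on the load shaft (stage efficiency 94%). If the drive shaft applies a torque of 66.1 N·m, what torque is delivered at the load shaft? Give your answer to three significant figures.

chain 33/143 = 0.23077 → τ = 66.1·0.23077·0.94 = 14.339 N·m

14.3 N·m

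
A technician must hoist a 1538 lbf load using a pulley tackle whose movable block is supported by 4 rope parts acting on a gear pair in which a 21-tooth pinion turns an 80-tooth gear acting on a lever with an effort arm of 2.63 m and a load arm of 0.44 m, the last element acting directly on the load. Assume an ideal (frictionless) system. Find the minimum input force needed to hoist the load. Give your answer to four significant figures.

Block-and-tackle MA = number of supporting rope parts = 4.
Gear pair MA = 80/21 = 3.8095.
Lever MA = effort arm / load arm = 2.63/0.44 = 5.9773.
Combined ideal MA = 4 × 3.8095 × 5.9773 = 91.082.
Effort = load / MA = 1538 / 91.082 = 16.886 lbf.

16.89 lbf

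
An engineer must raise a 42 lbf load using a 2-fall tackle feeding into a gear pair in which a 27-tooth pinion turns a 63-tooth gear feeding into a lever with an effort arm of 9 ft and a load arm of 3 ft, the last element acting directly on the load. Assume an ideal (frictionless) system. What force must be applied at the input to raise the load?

Block-and-tackle MA = number of supporting rope parts = 2.
Gear pair MA = 63/27 = 2.3333.
Lever MA = effort arm / load arm = 9/3 = 3.
Combined ideal MA = 2 × 2.3333 × 3 = 14.
Effort = load / MA = 42 / 14 = 3 lbf.

3 lbf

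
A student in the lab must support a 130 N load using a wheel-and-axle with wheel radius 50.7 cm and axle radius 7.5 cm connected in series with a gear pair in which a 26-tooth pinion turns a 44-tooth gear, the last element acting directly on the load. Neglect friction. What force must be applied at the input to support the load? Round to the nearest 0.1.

11.4 N

Wheel-and-axle MA = R/r = 50.7/7.5 = 6.76.
Gear pair MA = 44/26 = 1.6923.
Combined ideal MA = 6.76 × 1.6923 = 11.44.
Effort = load / MA = 130 / 11.44 = 11.364 N.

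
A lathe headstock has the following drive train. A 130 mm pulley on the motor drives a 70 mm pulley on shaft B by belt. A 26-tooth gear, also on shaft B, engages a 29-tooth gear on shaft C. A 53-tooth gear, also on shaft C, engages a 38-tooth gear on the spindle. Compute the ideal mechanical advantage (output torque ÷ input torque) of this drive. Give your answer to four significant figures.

0.4306

Each stage contributes driven/driver: belt 70/130 = 0.53846, gear mesh 29/26 = 1.1154, gear mesh 38/53 = 0.71698.
Overall: 0.53846 × 1.1154 × 0.71698 = 0.43061.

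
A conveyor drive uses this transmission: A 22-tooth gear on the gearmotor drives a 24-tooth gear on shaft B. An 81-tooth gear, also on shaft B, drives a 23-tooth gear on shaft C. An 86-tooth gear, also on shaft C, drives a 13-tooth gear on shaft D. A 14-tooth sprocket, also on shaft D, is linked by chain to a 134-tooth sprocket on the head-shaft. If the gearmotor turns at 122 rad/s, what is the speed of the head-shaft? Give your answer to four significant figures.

the gearmotor → shaft B (gear mesh, 24/22): 122 ÷ 1.0909 = 111.83 rad/s
shaft B → shaft C (gear mesh, 23/81): 111.83 ÷ 0.28395 = 393.85 rad/s
shaft C → shaft D (gear mesh, 13/86): 393.85 ÷ 0.15116 = 2605.5 rad/s
shaft D → the head-shaft (chain, 134/14): 2605.5 ÷ 9.5714 = 272.21 rad/s

272.2 rad/s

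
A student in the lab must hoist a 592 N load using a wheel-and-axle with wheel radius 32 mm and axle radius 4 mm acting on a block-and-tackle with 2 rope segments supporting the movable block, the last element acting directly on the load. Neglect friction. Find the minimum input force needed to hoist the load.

Wheel-and-axle MA = R/r = 32/4 = 8.
Block-and-tackle MA = number of supporting rope parts = 2.
Combined ideal MA = 8 × 2 = 16.
Effort = load / MA = 592 / 16 = 37 N.

37 N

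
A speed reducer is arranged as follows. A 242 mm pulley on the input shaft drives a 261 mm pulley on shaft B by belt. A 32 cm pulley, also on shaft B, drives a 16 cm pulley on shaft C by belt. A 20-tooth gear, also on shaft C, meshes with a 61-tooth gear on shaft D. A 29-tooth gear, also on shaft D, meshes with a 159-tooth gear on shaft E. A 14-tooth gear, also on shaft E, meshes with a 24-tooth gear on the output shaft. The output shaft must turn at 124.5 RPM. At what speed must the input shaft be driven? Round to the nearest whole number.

Overall ratio R = 1.0785 × 0.5 × 3.05 × 5.4828 × 1.7143 = 15.459.
Required input speed = output speed × R = 124.5 × 15.459 = 1924.6 RPM.

1925 RPM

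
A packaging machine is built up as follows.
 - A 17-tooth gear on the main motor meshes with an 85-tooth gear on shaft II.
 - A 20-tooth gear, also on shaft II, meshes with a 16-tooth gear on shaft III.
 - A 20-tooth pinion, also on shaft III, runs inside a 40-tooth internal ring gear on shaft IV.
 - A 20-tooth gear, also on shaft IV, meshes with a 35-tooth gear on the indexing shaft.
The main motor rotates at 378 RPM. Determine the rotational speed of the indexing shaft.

27 RPM

the main motor → shaft II (gear mesh, 85/17): 378 ÷ 5 = 75.6 RPM
shaft II → shaft III (gear mesh, 16/20): 75.6 ÷ 0.8 = 94.5 RPM
shaft III → shaft IV (internal gear, 40/20): 94.5 ÷ 2 = 47.25 RPM
shaft IV → the indexing shaft (gear mesh, 35/20): 47.25 ÷ 1.75 = 27 RPM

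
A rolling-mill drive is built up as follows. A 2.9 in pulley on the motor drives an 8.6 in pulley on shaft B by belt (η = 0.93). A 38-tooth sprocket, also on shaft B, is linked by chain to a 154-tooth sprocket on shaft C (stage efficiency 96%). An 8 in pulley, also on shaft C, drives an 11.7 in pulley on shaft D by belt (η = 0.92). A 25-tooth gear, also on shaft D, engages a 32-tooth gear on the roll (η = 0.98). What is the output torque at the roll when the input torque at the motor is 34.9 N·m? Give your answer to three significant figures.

632 N·m

belt 8.6/2.9 = 2.9655 → τ = 34.9·2.9655·0.93 = 96.252 N·m
chain 154/38 = 4.0526 → τ = 96.252·4.0526·0.96 = 374.47 N·m
belt 11.7/8 = 1.4625 → τ = 374.47·1.4625·0.92 = 503.85 N·m
gear mesh 32/25 = 1.28 → τ = 503.85·1.28·0.98 = 632.03 N·m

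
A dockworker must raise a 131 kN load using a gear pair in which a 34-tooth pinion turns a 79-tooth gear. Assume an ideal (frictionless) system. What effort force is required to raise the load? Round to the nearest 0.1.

56.4 kN

Gear pair MA = 79/34 = 2.3235.
Effort = load / MA = 131 / 2.3235 = 56.38 kN.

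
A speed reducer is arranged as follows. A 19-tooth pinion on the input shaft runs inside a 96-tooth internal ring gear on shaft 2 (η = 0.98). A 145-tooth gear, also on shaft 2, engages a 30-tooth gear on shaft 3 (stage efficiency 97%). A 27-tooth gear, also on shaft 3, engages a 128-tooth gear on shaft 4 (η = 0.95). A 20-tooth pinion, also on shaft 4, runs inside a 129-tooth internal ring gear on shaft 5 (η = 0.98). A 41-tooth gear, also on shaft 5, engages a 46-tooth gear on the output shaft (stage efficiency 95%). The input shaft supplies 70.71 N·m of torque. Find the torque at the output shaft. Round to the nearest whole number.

Internal gear: ratio = 96/19 = 5.0526; torque at shaft 2 = 70.71 × 5.0526 × 0.98 = 350.13 N·m.
Gear mesh: ratio = 30/145 = 0.2069; torque at shaft 3 = 350.13 × 0.2069 × 0.97 = 70.267 N·m.
Gear mesh: ratio = 128/27 = 4.7407; torque at shaft 4 = 70.267 × 4.7407 × 0.95 = 316.46 N·m.
Internal gear: ratio = 129/20 = 6.45; torque at shaft 5 = 316.46 × 6.45 × 0.98 = 2000.3 N·m.
Gear mesh: ratio = 46/41 = 1.122; torque at the output shaft = 2000.3 × 1.122 × 0.95 = 2132.1 N·m.

2132 N·m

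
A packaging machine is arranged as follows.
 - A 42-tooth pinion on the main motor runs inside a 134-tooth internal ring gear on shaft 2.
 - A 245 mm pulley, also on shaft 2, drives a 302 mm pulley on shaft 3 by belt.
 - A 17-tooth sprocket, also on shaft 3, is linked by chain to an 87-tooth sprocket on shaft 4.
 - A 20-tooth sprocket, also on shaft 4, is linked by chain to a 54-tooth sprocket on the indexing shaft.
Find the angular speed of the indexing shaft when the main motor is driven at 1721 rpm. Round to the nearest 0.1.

31.7 rpm

internal gear 134/42 = 3.1905 → 1721/3.1905 = 539.42 rpm
belt 302/245 = 1.2327 → 539.42/1.2327 = 437.61 rpm
chain 87/17 = 5.1176 → 437.61/5.1176 = 85.509 rpm
chain 54/20 = 2.7 → 85.509/2.7 = 31.67 rpm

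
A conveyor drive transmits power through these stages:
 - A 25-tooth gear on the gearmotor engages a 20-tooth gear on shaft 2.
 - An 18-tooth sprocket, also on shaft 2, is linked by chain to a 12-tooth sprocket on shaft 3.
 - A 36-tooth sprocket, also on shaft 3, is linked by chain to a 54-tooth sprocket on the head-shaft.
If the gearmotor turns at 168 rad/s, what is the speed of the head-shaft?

210 rad/s

Gear mesh: ratio = 20/25 = 0.8, so shaft 2 turns at 168 / 0.8 = 210 rad/s.
Chain: ratio = 12/18 = 0.66667, so shaft 3 turns at 210 / 0.66667 = 315 rad/s.
Chain: ratio = 54/36 = 1.5, so the head-shaft turns at 315 / 1.5 = 210 rad/s.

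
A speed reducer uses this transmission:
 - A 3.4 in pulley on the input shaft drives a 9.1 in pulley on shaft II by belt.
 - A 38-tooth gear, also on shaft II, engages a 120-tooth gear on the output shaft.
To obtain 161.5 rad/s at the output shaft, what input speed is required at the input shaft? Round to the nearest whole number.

Overall ratio R = 2.6765 × 3.1579 = 8.452.
Required input speed = output speed × R = 161.5 × 8.452 = 1365 rad/s.

1365 rad/s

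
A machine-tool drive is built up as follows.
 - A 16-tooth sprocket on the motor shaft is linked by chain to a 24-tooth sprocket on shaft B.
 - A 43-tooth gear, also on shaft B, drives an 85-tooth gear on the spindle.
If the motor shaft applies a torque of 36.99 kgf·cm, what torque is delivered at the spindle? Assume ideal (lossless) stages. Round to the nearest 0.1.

After the chain (24/16): 36.99 × 1.5 = 55.485 kgf·cm
After the gear mesh (85/43): 55.485 × 1.9767 = 109.68 kgf·cm

109.7 kgf·cm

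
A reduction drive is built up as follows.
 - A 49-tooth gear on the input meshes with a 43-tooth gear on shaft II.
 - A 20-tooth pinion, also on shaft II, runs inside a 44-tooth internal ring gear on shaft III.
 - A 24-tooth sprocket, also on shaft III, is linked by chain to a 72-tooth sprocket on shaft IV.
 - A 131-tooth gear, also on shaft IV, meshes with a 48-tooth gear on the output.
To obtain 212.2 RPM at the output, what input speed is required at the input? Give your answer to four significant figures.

Overall ratio R = 0.87755 × 2.2 × 3 × 0.36641 = 2.1222.
Required input speed = output speed × R = 212.2 × 2.1222 = 450.33 RPM.

450.3 RPM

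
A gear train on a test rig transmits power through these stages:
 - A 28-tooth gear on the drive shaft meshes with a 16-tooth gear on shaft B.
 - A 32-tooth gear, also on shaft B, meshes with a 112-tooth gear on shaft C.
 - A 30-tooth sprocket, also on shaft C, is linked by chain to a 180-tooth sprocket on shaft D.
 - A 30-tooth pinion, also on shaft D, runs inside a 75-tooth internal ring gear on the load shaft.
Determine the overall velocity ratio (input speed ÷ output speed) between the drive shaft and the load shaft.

30

Each stage contributes driven/driver: gear mesh 16/28 = 0.57143, gear mesh 112/32 = 3.5, chain 180/30 = 6, internal gear 75/30 = 2.5.
Overall: 0.57143 × 3.5 × 6 × 2.5 = 30.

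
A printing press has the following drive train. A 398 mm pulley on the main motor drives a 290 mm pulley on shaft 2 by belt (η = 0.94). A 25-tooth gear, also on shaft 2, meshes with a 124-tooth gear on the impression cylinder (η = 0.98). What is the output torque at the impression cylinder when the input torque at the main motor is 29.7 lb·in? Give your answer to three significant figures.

belt 290/398 = 0.72864 → τ = 29.7·0.72864·0.94 = 20.342 lb·in
gear mesh 124/25 = 4.96 → τ = 20.342·4.96·0.98 = 98.88 lb·in

98.9 lb·in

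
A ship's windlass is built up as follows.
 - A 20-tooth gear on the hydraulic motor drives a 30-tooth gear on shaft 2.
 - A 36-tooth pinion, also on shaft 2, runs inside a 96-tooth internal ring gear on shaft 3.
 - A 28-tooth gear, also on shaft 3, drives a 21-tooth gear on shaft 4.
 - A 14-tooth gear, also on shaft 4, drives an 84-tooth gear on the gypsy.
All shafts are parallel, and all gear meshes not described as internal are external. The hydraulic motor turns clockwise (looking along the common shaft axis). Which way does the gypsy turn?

counterclockwise

the hydraulic motor → shaft 2: external mesh, 1 reversal → CCW.
shaft 2 → shaft 3: internal mesh, same direction → CCW.
shaft 3 → shaft 4: external mesh, 1 reversal → CW.
shaft 4 → the gypsy: external mesh, 1 reversal → CCW.
3 reversals in total — an odd number — so the gypsy turns opposite to the hydraulic motor.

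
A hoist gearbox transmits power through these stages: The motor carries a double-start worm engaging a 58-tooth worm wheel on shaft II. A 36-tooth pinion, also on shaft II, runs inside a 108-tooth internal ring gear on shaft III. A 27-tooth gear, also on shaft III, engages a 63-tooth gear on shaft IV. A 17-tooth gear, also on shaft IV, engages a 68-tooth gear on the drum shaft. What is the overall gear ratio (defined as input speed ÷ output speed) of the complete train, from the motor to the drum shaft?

Each stage contributes driven/driver: worm 58/2 = 29, internal gear 108/36 = 3, gear mesh 63/27 = 2.3333, gear mesh 68/17 = 4.
Overall: 29 × 3 × 2.3333 × 4 = 812.

812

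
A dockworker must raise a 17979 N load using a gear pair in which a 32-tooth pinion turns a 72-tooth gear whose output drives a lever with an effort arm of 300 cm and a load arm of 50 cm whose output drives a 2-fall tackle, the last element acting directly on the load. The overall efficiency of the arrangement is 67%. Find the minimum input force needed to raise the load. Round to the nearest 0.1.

993.9 N

Gear pair MA = 72/32 = 2.25.
Lever MA = effort arm / load arm = 300/50 = 6.
Block-and-tackle MA = number of supporting rope parts = 2.
Combined ideal MA = 2.25 × 6 × 2 = 27.
Actual MA = 27 × 0.67 = 18.09.
Effort = load / actual MA = 17979 / 18.09 = 993.86 N.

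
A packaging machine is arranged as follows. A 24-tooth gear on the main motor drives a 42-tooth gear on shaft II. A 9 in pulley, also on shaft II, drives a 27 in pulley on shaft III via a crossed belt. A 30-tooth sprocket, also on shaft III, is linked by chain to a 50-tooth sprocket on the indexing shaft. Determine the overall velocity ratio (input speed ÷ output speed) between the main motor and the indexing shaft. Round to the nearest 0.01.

Each stage contributes driven/driver: gear mesh 42/24 = 1.75, belt 27/9 = 3, chain 50/30 = 1.6667.
Overall: 1.75 × 3 × 1.6667 = 8.75.

8.75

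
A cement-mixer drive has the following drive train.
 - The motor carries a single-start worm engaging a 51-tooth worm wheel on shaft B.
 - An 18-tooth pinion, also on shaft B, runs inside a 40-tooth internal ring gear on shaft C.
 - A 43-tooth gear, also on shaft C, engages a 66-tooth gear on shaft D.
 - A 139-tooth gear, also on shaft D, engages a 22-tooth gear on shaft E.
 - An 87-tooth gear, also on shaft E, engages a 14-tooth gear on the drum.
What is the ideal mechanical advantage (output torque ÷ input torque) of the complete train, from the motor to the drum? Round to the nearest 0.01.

Each stage contributes driven/driver: worm 51/1 = 51, internal gear 40/18 = 2.2222, gear mesh 66/43 = 1.5349, gear mesh 22/139 = 0.15827, gear mesh 14/87 = 0.16092.
Overall: 51 × 2.2222 × 1.5349 × 0.15827 × 0.16092 = 4.4305.

4.43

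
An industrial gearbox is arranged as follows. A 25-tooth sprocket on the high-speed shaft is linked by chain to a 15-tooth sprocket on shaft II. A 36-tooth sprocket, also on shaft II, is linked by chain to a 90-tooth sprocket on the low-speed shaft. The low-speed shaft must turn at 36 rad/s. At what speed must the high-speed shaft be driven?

Overall ratio R = 0.6 × 2.5 = 1.5.
Required input speed = output speed × R = 36 × 1.5 = 54 rad/s.

54 rad/s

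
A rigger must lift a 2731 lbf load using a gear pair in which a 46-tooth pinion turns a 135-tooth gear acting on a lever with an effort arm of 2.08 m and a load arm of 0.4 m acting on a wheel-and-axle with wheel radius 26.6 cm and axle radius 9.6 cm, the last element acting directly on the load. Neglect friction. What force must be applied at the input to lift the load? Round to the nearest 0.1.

Gear pair MA = 135/46 = 2.9348.
Lever MA = effort arm / load arm = 2.08/0.4 = 5.2.
Wheel-and-axle MA = R/r = 26.6/9.6 = 2.7708.
Combined ideal MA = 2.9348 × 5.2 × 2.7708 = 42.285.
Effort = load / MA = 2731 / 42.285 = 64.585 lbf.

64.6 lbf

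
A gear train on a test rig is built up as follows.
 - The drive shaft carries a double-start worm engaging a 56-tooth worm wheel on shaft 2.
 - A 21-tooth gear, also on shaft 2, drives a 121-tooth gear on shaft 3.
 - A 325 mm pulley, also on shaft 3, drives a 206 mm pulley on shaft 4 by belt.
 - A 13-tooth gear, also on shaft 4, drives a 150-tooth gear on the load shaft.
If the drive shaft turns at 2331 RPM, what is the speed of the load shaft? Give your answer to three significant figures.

worm 56/2 = 28 → 2331/28 = 83.25 RPM
gear mesh 121/21 = 5.7619 → 83.25/5.7619 = 14.448 RPM
belt 206/325 = 0.63385 → 14.448/0.63385 = 22.795 RPM
gear mesh 150/13 = 11.538 → 22.795/11.538 = 1.9755 RPM

1.98 RPM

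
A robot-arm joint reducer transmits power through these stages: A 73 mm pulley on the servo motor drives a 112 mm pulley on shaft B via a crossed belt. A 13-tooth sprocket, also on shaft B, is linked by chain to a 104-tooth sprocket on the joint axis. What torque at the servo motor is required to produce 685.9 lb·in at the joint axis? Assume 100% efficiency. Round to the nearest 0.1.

Overall ratio R = 1.5342 × 8 = 12.274.
Input torque = output torque / R = 685.9 / 12.274 = 55.882 lb·in.

55.9 lb·in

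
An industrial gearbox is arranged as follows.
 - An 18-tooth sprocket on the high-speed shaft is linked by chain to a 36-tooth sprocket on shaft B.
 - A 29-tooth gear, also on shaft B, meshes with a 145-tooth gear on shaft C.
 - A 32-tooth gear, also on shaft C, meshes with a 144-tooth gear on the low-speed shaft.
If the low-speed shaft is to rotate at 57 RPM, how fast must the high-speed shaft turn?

2565 RPM

Overall ratio R = 2 × 5 × 4.5 = 45.
Required input speed = output speed × R = 57 × 45 = 2565 RPM.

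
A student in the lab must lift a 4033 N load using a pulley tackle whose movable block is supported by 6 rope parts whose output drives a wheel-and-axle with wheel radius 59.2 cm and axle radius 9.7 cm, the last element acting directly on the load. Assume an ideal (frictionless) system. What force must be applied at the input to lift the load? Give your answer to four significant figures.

110.1 N

Block-and-tackle MA = number of supporting rope parts = 6.
Wheel-and-axle MA = R/r = 59.2/9.7 = 6.1031.
Combined ideal MA = 6 × 6.1031 = 36.619.
Effort = load / MA = 4033 / 36.619 = 110.14 N.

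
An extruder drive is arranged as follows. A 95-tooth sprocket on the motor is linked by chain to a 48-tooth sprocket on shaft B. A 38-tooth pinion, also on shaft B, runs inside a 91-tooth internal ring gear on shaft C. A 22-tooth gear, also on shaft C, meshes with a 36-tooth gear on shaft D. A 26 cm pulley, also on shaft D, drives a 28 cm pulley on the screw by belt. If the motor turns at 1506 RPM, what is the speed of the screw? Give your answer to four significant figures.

706.3 RPM

chain 48/95 = 0.50526 → 1506/0.50526 = 2980.6 RPM
internal gear 91/38 = 2.3947 → 2980.6/2.3947 = 1244.7 RPM
gear mesh 36/22 = 1.6364 → 1244.7/1.6364 = 760.62 RPM
belt 28/26 = 1.0769 → 760.62/1.0769 = 706.29 RPM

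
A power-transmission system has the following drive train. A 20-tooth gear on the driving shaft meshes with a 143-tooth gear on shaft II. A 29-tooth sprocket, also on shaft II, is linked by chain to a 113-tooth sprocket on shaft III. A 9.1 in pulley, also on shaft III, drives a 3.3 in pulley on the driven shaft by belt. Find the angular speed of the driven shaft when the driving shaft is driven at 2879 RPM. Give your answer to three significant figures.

285 RPM

Gear mesh: ratio = 143/20 = 7.15, so shaft II turns at 2879 / 7.15 = 402.66 RPM.
Chain: ratio = 113/29 = 3.8966, so shaft III turns at 402.66 / 3.8966 = 103.34 RPM.
Belt: ratio = 3.3/9.1 = 0.36264, so the driven shaft turns at 103.34 / 0.36264 = 284.96 RPM.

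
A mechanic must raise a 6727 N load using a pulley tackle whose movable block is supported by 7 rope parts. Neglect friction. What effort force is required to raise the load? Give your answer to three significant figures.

961 N

Block-and-tackle MA = number of supporting rope parts = 7.
Effort = load / MA = 6727 / 7 = 961 N.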